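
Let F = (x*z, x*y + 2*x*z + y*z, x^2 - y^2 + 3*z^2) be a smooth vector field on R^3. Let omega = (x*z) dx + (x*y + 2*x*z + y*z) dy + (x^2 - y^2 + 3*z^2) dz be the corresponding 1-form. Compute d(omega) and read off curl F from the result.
d(omega) = (-2*x - 3*y) dy ∧ dz + (-x) dz ∧ dx + (y + 2*z) dx ∧ dy; curl F = (-2*x - 3*y, -x, y + 2*z)

d omega = sum_{i<j} (∂f_j/∂x_i - ∂f_i/∂x_j) dx_i ∧ dx_j. Under the identification (dy ∧ dz, dz ∧ dx, dx ∧ dy) ↔ (e_x, e_y, e_z), the coefficients are exactly the components of curl F. Compute:
  ∂R/∂y - ∂Q/∂z = (-2*y) - (2*x + y) = -2*x - 3*y
  ∂P/∂z - ∂R/∂x = (x) - (2*x) = -x
  ∂Q/∂x - ∂P/∂y = (y + 2*z) - (0) = y + 2*z.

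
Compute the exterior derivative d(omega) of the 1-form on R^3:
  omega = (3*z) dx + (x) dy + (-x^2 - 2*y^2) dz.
d(omega) = (1) dx ∧ dy + (-2*x - 3) dx ∧ dz + (-4*y) dy ∧ dz

For a 1-form omega = sum_i f_i dx_i, the exterior derivative is
  d(omega) = sum_{i < j} (∂f_j/∂x_i - ∂f_i/∂x_j) dx_i ∧ dx_j.
  coefficient of dx ∧ dy: ∂f_2/∂x - ∂f_1/∂y = ∂(x)/∂x - ∂(3*z)/∂y = 1
  coefficient of dx ∧ dz: ∂f_3/∂x - ∂f_1/∂z = ∂(-x^2 - 2*y^2)/∂x - ∂(3*z)/∂z = -2*x - 3
  coefficient of dy ∧ dz: ∂f_3/∂y - ∂f_2/∂z = ∂(-x^2 - 2*y^2)/∂y - ∂(x)/∂z = -4*y
Assembling: d(omega) = (1) dx ∧ dy + (-2*x - 3) dx ∧ dz + (-4*y) dy ∧ dz.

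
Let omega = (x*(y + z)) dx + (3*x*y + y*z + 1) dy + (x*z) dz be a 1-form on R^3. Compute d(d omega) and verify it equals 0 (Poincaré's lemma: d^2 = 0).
d(d omega) = 0

Step 1: d omega = sum_{i<j} (∂f_j/∂x_i - ∂f_i/∂x_j) dx_i ∧ dx_j:
  coeff of dx ∧ dy: -x + 3*y
  coeff of dx ∧ dz: -x + z
  coeff of dy ∧ dz: -y
Step 2: Apply d again to each 2-form coefficient. The only possible 3-form in R^3 is dx ∧ dy ∧ dz, with coefficient
  ∂(coeff of dy∧dz)/∂x - ∂(coeff of dx∧dz)/∂y + ∂(coeff of dx∧dy)/∂z
  = ∂/∂x (-y) - ∂/∂y (-x + z) + ∂/∂z (-x + 3*y).
Each of these terms simplifies to sums of mixed partials that cancel in pairs. The result is 0 (by equality of mixed partials for smooth functions — Schwarz / Clairaut).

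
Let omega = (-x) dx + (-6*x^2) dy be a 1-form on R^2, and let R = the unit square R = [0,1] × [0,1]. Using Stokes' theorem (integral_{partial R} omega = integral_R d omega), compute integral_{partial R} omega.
integral_(partial R) omega = -6

Stokes: integral_partial_R omega = integral_R d omega with d omega = (∂Q/∂x - ∂P/∂y) dx ∧ dy.
  ∂Q/∂x = -12*x
  ∂P/∂y = 0
  integrand = ∂Q/∂x - ∂P/∂y = -12*x.
Integrating over R: integral_0^1 integral_0^1 (-12*x) dx dy = -6.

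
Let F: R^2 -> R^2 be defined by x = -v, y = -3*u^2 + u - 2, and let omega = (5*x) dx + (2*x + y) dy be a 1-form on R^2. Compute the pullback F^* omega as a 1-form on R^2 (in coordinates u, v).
F^* omega = (18*u^3 - 9*u^2 + 12*u*v + 13*u - 2*v - 2) du + (5*v) dv

Using F^*(f dg) = (f ∘ F) d(g ∘ F), substitute each coordinate x_i by F_i(u, v) in f_i, and replace dx_i by d F_i = (∂F_i/∂u) du + (∂F_i/∂v) dv.
  For the x component: f_1(F) = -5*v; d F_1 = (0) du + (-1) dv
  For the y component: f_2(F) = -3*u^2 + u - 2*v - 2; d F_2 = (1 - 6*u) du + (0) dv
Combining and collecting du, dv coefficients:
  coeff of du: 18*u^3 - 9*u^2 + 12*u*v + 13*u - 2*v - 2
  coeff of dv: 5*v
F^* omega = (18*u^3 - 9*u^2 + 12*u*v + 13*u - 2*v - 2) du + (5*v) dv.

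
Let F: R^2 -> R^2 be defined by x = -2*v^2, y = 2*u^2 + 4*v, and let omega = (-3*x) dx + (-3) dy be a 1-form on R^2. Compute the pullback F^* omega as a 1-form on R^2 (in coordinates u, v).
F^* omega = (-12*u) du + (-24*v^3 - 12) dv

Using F^*(f dg) = (f ∘ F) d(g ∘ F), substitute each coordinate x_i by F_i(u, v) in f_i, and replace dx_i by d F_i = (∂F_i/∂u) du + (∂F_i/∂v) dv.
  For the x component: f_1(F) = 6*v^2; d F_1 = (0) du + (-4*v) dv
  For the y component: f_2(F) = -3; d F_2 = (4*u) du + (4) dv
Combining and collecting du, dv coefficients:
  coeff of du: -12*u
  coeff of dv: -24*v^3 - 12
F^* omega = (-12*u) du + (-24*v^3 - 12) dv.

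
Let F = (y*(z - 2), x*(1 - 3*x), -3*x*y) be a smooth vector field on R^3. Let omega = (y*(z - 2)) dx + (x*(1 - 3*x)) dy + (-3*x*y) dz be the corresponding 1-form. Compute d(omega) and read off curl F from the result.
d(omega) = (-3*x) dy ∧ dz + (4*y) dz ∧ dx + (-6*x - z + 3) dx ∧ dy; curl F = (-3*x, 4*y, -6*x - z + 3)

d omega = sum_{i<j} (∂f_j/∂x_i - ∂f_i/∂x_j) dx_i ∧ dx_j. Under the identification (dy ∧ dz, dz ∧ dx, dx ∧ dy) ↔ (e_x, e_y, e_z), the coefficients are exactly the components of curl F. Compute:
  ∂R/∂y - ∂Q/∂z = (-3*x) - (0) = -3*x
  ∂P/∂z - ∂R/∂x = (y) - (-3*y) = 4*y
  ∂Q/∂x - ∂P/∂y = (1 - 6*x) - (z - 2) = -6*x - z + 3.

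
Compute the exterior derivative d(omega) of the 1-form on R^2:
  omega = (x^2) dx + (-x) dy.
d(omega) = (-1) dx ∧ dy

For a 1-form omega = sum_i f_i dx_i, the exterior derivative is
  d(omega) = sum_{i < j} (∂f_j/∂x_i - ∂f_i/∂x_j) dx_i ∧ dx_j.
  coefficient of dx ∧ dy: ∂f_2/∂x - ∂f_1/∂y = ∂(-x)/∂x - ∂(x^2)/∂y = -1
Assembling: d(omega) = (-1) dx ∧ dy.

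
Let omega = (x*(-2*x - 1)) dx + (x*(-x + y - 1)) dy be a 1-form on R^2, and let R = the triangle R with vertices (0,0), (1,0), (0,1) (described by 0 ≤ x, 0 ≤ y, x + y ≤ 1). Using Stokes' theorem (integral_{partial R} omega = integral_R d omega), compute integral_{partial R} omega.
integral_(partial R) omega = -2/3

Stokes: integral_partial_R omega = integral_R d omega with d omega = (∂Q/∂x - ∂P/∂y) dx ∧ dy.
  ∂Q/∂x = -2*x + y - 1
  ∂P/∂y = 0
  integrand = ∂Q/∂x - ∂P/∂y = -2*x + y - 1.
Integrating over R: integral_0^1 integral_0^{1-x} (-2*x + y - 1) dy dx = -2/3.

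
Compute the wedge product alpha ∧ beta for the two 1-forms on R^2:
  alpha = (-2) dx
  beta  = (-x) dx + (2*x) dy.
alpha ∧ beta = (-4*x) dx ∧ dy

Distribute the wedge, using dx_i ∧ dx_j = -dx_j ∧ dx_i and dx_i ∧ dx_i = 0. For each pair (i, j) with i < j, the coefficient of dx_i ∧ dx_j in alpha ∧ beta is (alpha_i * beta_j - alpha_j * beta_i). Collecting: alpha ∧ beta = (-4*x) dx ∧ dy.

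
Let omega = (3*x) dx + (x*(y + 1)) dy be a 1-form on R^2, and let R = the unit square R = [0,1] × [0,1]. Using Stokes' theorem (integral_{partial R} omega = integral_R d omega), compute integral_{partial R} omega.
integral_(partial R) omega = 3/2

Stokes: integral_partial_R omega = integral_R d omega with d omega = (∂Q/∂x - ∂P/∂y) dx ∧ dy.
  ∂Q/∂x = y + 1
  ∂P/∂y = 0
  integrand = ∂Q/∂x - ∂P/∂y = y + 1.
Integrating over R: integral_0^1 integral_0^1 (y + 1) dx dy = 3/2.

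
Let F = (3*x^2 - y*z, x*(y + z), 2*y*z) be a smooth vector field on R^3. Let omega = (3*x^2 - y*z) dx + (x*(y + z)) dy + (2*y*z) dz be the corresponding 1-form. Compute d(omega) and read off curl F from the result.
d(omega) = (-x + 2*z) dy ∧ dz + (-y) dz ∧ dx + (y + 2*z) dx ∧ dy; curl F = (-x + 2*z, -y, y + 2*z)

d omega = sum_{i<j} (∂f_j/∂x_i - ∂f_i/∂x_j) dx_i ∧ dx_j. Under the identification (dy ∧ dz, dz ∧ dx, dx ∧ dy) ↔ (e_x, e_y, e_z), the coefficients are exactly the components of curl F. Compute:
  ∂R/∂y - ∂Q/∂z = (2*z) - (x) = -x + 2*z
  ∂P/∂z - ∂R/∂x = (-y) - (0) = -y
  ∂Q/∂x - ∂P/∂y = (y + z) - (-z) = y + 2*z.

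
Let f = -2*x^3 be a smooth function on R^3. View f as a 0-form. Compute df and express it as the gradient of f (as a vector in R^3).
df = (-6*x^2) dx + (0) dy + (0) dz; grad f = (-6*x^2, 0, 0)

For a 0-form f, d f = (∂f/∂x) dx + (∂f/∂y) dy + (∂f/∂z) dz. The components of the vector representation are exactly the entries of grad f in Cartesian coordinates:
  ∂f/∂x = -6*x^2
  ∂f/∂y = 0
  ∂f/∂z = 0.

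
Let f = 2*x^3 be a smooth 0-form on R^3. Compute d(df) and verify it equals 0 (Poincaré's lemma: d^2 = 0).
d(df) = 0

Step 1: df = sum_i (∂f/∂x_i) dx_i = (6*x^2) dx + (0) dy + (0) dz.
Step 2: Apply d again. Using the 1-form formula, the coefficient of dx ∧ dy in d(df) is ∂^2 f/∂x ∂y - ∂^2 f/∂y ∂x = (0) - (0) = 0 (equality of mixed partials for smooth f).
Similarly for dx ∧ dz and dy ∧ dz — all coefficients vanish. So d(df) = 0.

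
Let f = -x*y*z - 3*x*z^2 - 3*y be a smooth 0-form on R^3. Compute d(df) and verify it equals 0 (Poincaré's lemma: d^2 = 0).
d(df) = 0

Step 1: df = sum_i (∂f/∂x_i) dx_i = (z*(-y - 3*z)) dx + (-x*z - 3) dy + (x*(-y - 6*z)) dz.
Step 2: Apply d again. Using the 1-form formula, the coefficient of dx ∧ dy in d(df) is ∂^2 f/∂x ∂y - ∂^2 f/∂y ∂x = (-z) - (-z) = 0 (equality of mixed partials for smooth f).
Similarly for dx ∧ dz and dy ∧ dz — all coefficients vanish. So d(df) = 0.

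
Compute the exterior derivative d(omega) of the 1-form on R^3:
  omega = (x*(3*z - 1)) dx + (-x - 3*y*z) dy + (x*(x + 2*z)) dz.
d(omega) = (-1) dx ∧ dy + (-x + 2*z) dx ∧ dz + (3*y) dy ∧ dz

For a 1-form omega = sum_i f_i dx_i, the exterior derivative is
  d(omega) = sum_{i < j} (∂f_j/∂x_i - ∂f_i/∂x_j) dx_i ∧ dx_j.
  coefficient of dx ∧ dy: ∂f_2/∂x - ∂f_1/∂y = ∂(-x - 3*y*z)/∂x - ∂(x*(3*z - 1))/∂y = -1
  coefficient of dx ∧ dz: ∂f_3/∂x - ∂f_1/∂z = ∂(x*(x + 2*z))/∂x - ∂(x*(3*z - 1))/∂z = -x + 2*z
  coefficient of dy ∧ dz: ∂f_3/∂y - ∂f_2/∂z = ∂(x*(x + 2*z))/∂y - ∂(-x - 3*y*z)/∂z = 3*y
Assembling: d(omega) = (-1) dx ∧ dy + (-x + 2*z) dx ∧ dz + (3*y) dy ∧ dz.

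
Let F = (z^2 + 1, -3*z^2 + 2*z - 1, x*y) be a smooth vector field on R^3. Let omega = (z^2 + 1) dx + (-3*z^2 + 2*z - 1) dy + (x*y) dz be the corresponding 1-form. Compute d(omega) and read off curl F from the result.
d(omega) = (x + 6*z - 2) dy ∧ dz + (-y + 2*z) dz ∧ dx + (0) dx ∧ dy; curl F = (x + 6*z - 2, -y + 2*z, 0)

d omega = sum_{i<j} (∂f_j/∂x_i - ∂f_i/∂x_j) dx_i ∧ dx_j. Under the identification (dy ∧ dz, dz ∧ dx, dx ∧ dy) ↔ (e_x, e_y, e_z), the coefficients are exactly the components of curl F. Compute:
  ∂R/∂y - ∂Q/∂z = (x) - (2 - 6*z) = x + 6*z - 2
  ∂P/∂z - ∂R/∂x = (2*z) - (y) = -y + 2*z
  ∂Q/∂x - ∂P/∂y = (0) - (0) = 0.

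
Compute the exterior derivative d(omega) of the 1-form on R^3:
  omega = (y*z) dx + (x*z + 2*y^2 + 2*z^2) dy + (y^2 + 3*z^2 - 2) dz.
d(omega) = (-y) dx ∧ dz + (-x + 2*y - 4*z) dy ∧ dz

For a 1-form omega = sum_i f_i dx_i, the exterior derivative is
  d(omega) = sum_{i < j} (∂f_j/∂x_i - ∂f_i/∂x_j) dx_i ∧ dx_j.
  coefficient of dx ∧ dz: ∂f_3/∂x - ∂f_1/∂z = ∂(y^2 + 3*z^2 - 2)/∂x - ∂(y*z)/∂z = -y
  coefficient of dy ∧ dz: ∂f_3/∂y - ∂f_2/∂z = ∂(y^2 + 3*z^2 - 2)/∂y - ∂(x*z + 2*y^2 + 2*z^2)/∂z = -x + 2*y - 4*z
Assembling: d(omega) = (-y) dx ∧ dz + (-x + 2*y - 4*z) dy ∧ dz.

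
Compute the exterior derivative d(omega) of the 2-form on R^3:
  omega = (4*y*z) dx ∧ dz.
d(omega) = (-4*z) dx ∧ dy ∧ dz

For a 2-form omega = sum_{i<j} g_{ij} dx_i ∧ dx_j, the exterior derivative is
  d(omega) = sum_{i<j} d(g_{ij}) ∧ dx_i ∧ dx_j = sum_{i<j, k} (∂g_{ij}/∂x_k) dx_k ∧ dx_i ∧ dx_j.
Expand each term, using dx_k ∧ dx_i ∧ dx_j = sgn(permutation) dx_{(a)} ∧ dx_{(b)} ∧ dx_{(c)} with (a < b < c) sorted:
  d(4*y*z) includes (∂/∂y)(4*y*z) dy = (4*z) dy, which multiplied by dx ∧ dz gives (-4*z) dx ∧ dy ∧ dz
Collecting like 3-forms: d(omega) = (-4*z) dx ∧ dy ∧ dz.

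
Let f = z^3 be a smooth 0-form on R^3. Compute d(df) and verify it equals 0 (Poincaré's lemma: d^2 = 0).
d(df) = 0

Step 1: df = sum_i (∂f/∂x_i) dx_i = (0) dx + (0) dy + (3*z^2) dz.
Step 2: Apply d again. Using the 1-form formula, the coefficient of dx ∧ dy in d(df) is ∂^2 f/∂x ∂y - ∂^2 f/∂y ∂x = (0) - (0) = 0 (equality of mixed partials for smooth f).
Similarly for dx ∧ dz and dy ∧ dz — all coefficients vanish. So d(df) = 0.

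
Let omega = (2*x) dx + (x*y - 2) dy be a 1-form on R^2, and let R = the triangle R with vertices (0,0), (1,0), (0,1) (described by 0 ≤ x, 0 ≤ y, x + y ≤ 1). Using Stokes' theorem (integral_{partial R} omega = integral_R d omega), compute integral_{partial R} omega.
integral_(partial R) omega = 1/6

Stokes: integral_partial_R omega = integral_R d omega with d omega = (∂Q/∂x - ∂P/∂y) dx ∧ dy.
  ∂Q/∂x = y
  ∂P/∂y = 0
  integrand = ∂Q/∂x - ∂P/∂y = y.
Integrating over R: integral_0^1 integral_0^{1-x} (y) dy dx = 1/6.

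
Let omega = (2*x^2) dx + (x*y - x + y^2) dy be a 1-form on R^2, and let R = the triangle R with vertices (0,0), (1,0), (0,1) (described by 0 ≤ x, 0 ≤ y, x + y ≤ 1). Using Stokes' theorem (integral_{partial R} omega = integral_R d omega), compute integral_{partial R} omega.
integral_(partial R) omega = -1/3

Stokes: integral_partial_R omega = integral_R d omega with d omega = (∂Q/∂x - ∂P/∂y) dx ∧ dy.
  ∂Q/∂x = y - 1
  ∂P/∂y = 0
  integrand = ∂Q/∂x - ∂P/∂y = y - 1.
Integrating over R: integral_0^1 integral_0^{1-x} (y - 1) dy dx = -1/3.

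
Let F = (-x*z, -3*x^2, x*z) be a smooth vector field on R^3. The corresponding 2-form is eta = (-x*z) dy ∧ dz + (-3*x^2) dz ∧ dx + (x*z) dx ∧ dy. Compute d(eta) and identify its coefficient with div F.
d(eta) = (x - z) dx ∧ dy ∧ dz; div F = x - z

For a 2-form in R^3 of the form above, applying d gives a 3-form with coefficient ∂P/∂x + ∂Q/∂y + ∂R/∂z:
  ∂P/∂x = -z
  ∂Q/∂y = 0
  ∂R/∂z = x
Sum = x - z, which is exactly div F.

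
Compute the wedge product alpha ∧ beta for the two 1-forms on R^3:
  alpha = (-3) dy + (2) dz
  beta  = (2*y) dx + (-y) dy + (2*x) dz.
alpha ∧ beta = (6*y) dx ∧ dy + (-6*x + 2*y) dy ∧ dz + (-4*y) dx ∧ dz

Distribute the wedge, using dx_i ∧ dx_j = -dx_j ∧ dx_i and dx_i ∧ dx_i = 0. For each pair (i, j) with i < j, the coefficient of dx_i ∧ dx_j in alpha ∧ beta is (alpha_i * beta_j - alpha_j * beta_i). Collecting: alpha ∧ beta = (6*y) dx ∧ dy + (-6*x + 2*y) dy ∧ dz + (-4*y) dx ∧ dz.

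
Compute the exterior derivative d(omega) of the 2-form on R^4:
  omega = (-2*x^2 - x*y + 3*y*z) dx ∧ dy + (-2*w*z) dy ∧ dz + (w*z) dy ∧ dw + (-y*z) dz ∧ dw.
d(omega) = (3*y) dx ∧ dy ∧ dz + (-w - 3*z) dy ∧ dz ∧ dw

For a 2-form omega = sum_{i<j} g_{ij} dx_i ∧ dx_j, the exterior derivative is
  d(omega) = sum_{i<j} d(g_{ij}) ∧ dx_i ∧ dx_j = sum_{i<j, k} (∂g_{ij}/∂x_k) dx_k ∧ dx_i ∧ dx_j.
Expand each term, using dx_k ∧ dx_i ∧ dx_j = sgn(permutation) dx_{(a)} ∧ dx_{(b)} ∧ dx_{(c)} with (a < b < c) sorted:
  d(-2*x^2 - x*y + 3*y*z) includes (∂/∂z)(-2*x^2 - x*y + 3*y*z) dz = (3*y) dz, which multiplied by dx ∧ dy gives (3*y) dx ∧ dy ∧ dz
  d(-2*w*z) includes (∂/∂w)(-2*w*z) dw = (-2*z) dw, which multiplied by dy ∧ dz gives (-2*z) dy ∧ dz ∧ dw
  d(w*z) includes (∂/∂z)(w*z) dz = (w) dz, which multiplied by dy ∧ dw gives (-w) dy ∧ dz ∧ dw
  d(-y*z) includes (∂/∂y)(-y*z) dy = (-z) dy, which multiplied by dz ∧ dw gives (-z) dy ∧ dz ∧ dw
Collecting like 3-forms: d(omega) = (3*y) dx ∧ dy ∧ dz + (-w - 3*z) dy ∧ dz ∧ dw.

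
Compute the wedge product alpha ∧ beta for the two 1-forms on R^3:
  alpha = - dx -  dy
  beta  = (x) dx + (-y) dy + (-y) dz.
alpha ∧ beta = (x + y) dx ∧ dy + (y) dx ∧ dz + (y) dy ∧ dz

Distribute the wedge, using dx_i ∧ dx_j = -dx_j ∧ dx_i and dx_i ∧ dx_i = 0. For each pair (i, j) with i < j, the coefficient of dx_i ∧ dx_j in alpha ∧ beta is (alpha_i * beta_j - alpha_j * beta_i). Collecting: alpha ∧ beta = (x + y) dx ∧ dy + (y) dx ∧ dz + (y) dy ∧ dz.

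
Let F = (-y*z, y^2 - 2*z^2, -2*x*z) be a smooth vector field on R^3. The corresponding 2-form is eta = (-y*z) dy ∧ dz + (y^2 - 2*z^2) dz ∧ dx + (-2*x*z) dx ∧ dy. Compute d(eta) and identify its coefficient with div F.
d(eta) = (-2*x + 2*y) dx ∧ dy ∧ dz; div F = -2*x + 2*y

For a 2-form in R^3 of the form above, applying d gives a 3-form with coefficient ∂P/∂x + ∂Q/∂y + ∂R/∂z:
  ∂P/∂x = 0
  ∂Q/∂y = 2*y
  ∂R/∂z = -2*x
Sum = -2*x + 2*y, which is exactly div F.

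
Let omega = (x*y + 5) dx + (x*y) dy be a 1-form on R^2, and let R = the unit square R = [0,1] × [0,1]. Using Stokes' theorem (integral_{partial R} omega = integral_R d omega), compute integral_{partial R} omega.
integral_(partial R) omega = 0

Stokes: integral_partial_R omega = integral_R d omega with d omega = (∂Q/∂x - ∂P/∂y) dx ∧ dy.
  ∂Q/∂x = y
  ∂P/∂y = x
  integrand = ∂Q/∂x - ∂P/∂y = -x + y.
Integrating over R: integral_0^1 integral_0^1 (-x + y) dx dy = 0.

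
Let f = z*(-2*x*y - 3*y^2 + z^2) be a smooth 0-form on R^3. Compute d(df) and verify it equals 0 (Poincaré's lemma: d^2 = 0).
d(df) = 0

Step 1: df = sum_i (∂f/∂x_i) dx_i = (-2*y*z) dx + (2*z*(-x - 3*y)) dy + (-2*x*y - 3*y^2 + 3*z^2) dz.
Step 2: Apply d again. Using the 1-form formula, the coefficient of dx ∧ dy in d(df) is ∂^2 f/∂x ∂y - ∂^2 f/∂y ∂x = (-2*z) - (-2*z) = 0 (equality of mixed partials for smooth f).
Similarly for dx ∧ dz and dy ∧ dz — all coefficients vanish. So d(df) = 0.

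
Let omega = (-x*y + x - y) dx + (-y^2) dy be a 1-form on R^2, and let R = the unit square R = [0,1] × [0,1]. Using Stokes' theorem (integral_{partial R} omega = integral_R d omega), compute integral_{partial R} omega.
integral_(partial R) omega = 3/2

Stokes: integral_partial_R omega = integral_R d omega with d omega = (∂Q/∂x - ∂P/∂y) dx ∧ dy.
  ∂Q/∂x = 0
  ∂P/∂y = -x - 1
  integrand = ∂Q/∂x - ∂P/∂y = x + 1.
Integrating over R: integral_0^1 integral_0^1 (x + 1) dx dy = 3/2.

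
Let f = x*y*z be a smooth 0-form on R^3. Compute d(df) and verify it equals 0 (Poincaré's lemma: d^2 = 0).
d(df) = 0

Step 1: df = sum_i (∂f/∂x_i) dx_i = (y*z) dx + (x*z) dy + (x*y) dz.
Step 2: Apply d again. Using the 1-form formula, the coefficient of dx ∧ dy in d(df) is ∂^2 f/∂x ∂y - ∂^2 f/∂y ∂x = (z) - (z) = 0 (equality of mixed partials for smooth f).
Similarly for dx ∧ dz and dy ∧ dz — all coefficients vanish. So d(df) = 0.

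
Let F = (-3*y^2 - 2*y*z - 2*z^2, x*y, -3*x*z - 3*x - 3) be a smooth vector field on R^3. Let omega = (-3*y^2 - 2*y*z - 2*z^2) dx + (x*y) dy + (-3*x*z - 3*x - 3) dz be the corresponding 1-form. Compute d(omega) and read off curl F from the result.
d(omega) = (0) dy ∧ dz + (-2*y - z + 3) dz ∧ dx + (7*y + 2*z) dx ∧ dy; curl F = (0, -2*y - z + 3, 7*y + 2*z)

d omega = sum_{i<j} (∂f_j/∂x_i - ∂f_i/∂x_j) dx_i ∧ dx_j. Under the identification (dy ∧ dz, dz ∧ dx, dx ∧ dy) ↔ (e_x, e_y, e_z), the coefficients are exactly the components of curl F. Compute:
  ∂R/∂y - ∂Q/∂z = (0) - (0) = 0
  ∂P/∂z - ∂R/∂x = (-2*y - 4*z) - (-3*z - 3) = -2*y - z + 3
  ∂Q/∂x - ∂P/∂y = (y) - (-6*y - 2*z) = 7*y + 2*z.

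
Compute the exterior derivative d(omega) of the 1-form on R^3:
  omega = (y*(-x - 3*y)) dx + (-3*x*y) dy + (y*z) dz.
d(omega) = (x + 3*y) dx ∧ dy + (z) dy ∧ dz

For a 1-form omega = sum_i f_i dx_i, the exterior derivative is
  d(omega) = sum_{i < j} (∂f_j/∂x_i - ∂f_i/∂x_j) dx_i ∧ dx_j.
  coefficient of dx ∧ dy: ∂f_2/∂x - ∂f_1/∂y = ∂(-3*x*y)/∂x - ∂(y*(-x - 3*y))/∂y = x + 3*y
  coefficient of dy ∧ dz: ∂f_3/∂y - ∂f_2/∂z = ∂(y*z)/∂y - ∂(-3*x*y)/∂z = z
Assembling: d(omega) = (x + 3*y) dx ∧ dy + (z) dy ∧ dz.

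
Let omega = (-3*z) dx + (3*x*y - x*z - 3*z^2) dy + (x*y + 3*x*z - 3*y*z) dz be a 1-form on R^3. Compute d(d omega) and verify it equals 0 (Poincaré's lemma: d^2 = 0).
d(d omega) = 0

Step 1: d omega = sum_{i<j} (∂f_j/∂x_i - ∂f_i/∂x_j) dx_i ∧ dx_j:
  coeff of dx ∧ dy: 3*y - z
  coeff of dx ∧ dz: y + 3*z + 3
  coeff of dy ∧ dz: 2*x + 3*z
Step 2: Apply d again to each 2-form coefficient. The only possible 3-form in R^3 is dx ∧ dy ∧ dz, with coefficient
  ∂(coeff of dy∧dz)/∂x - ∂(coeff of dx∧dz)/∂y + ∂(coeff of dx∧dy)/∂z
  = ∂/∂x (2*x + 3*z) - ∂/∂y (y + 3*z + 3) + ∂/∂z (3*y - z).
Each of these terms simplifies to sums of mixed partials that cancel in pairs. The result is 0 (by equality of mixed partials for smooth functions — Schwarz / Clairaut).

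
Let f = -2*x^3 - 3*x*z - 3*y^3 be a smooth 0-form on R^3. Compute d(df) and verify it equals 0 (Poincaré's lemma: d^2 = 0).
d(df) = 0

Step 1: df = sum_i (∂f/∂x_i) dx_i = (-6*x^2 - 3*z) dx + (-9*y^2) dy + (-3*x) dz.
Step 2: Apply d again. Using the 1-form formula, the coefficient of dx ∧ dy in d(df) is ∂^2 f/∂x ∂y - ∂^2 f/∂y ∂x = (0) - (0) = 0 (equality of mixed partials for smooth f).
Similarly for dx ∧ dz and dy ∧ dz — all coefficients vanish. So d(df) = 0.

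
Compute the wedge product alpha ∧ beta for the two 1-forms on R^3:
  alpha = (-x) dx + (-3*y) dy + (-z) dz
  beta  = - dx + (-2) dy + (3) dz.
alpha ∧ beta = (2*x - 3*y) dx ∧ dy + (-3*x - z) dx ∧ dz + (-9*y - 2*z) dy ∧ dz

Distribute the wedge, using dx_i ∧ dx_j = -dx_j ∧ dx_i and dx_i ∧ dx_i = 0. For each pair (i, j) with i < j, the coefficient of dx_i ∧ dx_j in alpha ∧ beta is (alpha_i * beta_j - alpha_j * beta_i). Collecting: alpha ∧ beta = (2*x - 3*y) dx ∧ dy + (-3*x - z) dx ∧ dz + (-9*y - 2*z) dy ∧ dz.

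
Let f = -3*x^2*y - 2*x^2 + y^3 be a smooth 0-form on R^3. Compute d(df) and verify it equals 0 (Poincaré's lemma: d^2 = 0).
d(df) = 0

Step 1: df = sum_i (∂f/∂x_i) dx_i = (2*x*(-3*y - 2)) dx + (-3*x^2 + 3*y^2) dy + (0) dz.
Step 2: Apply d again. Using the 1-form formula, the coefficient of dx ∧ dy in d(df) is ∂^2 f/∂x ∂y - ∂^2 f/∂y ∂x = (-6*x) - (-6*x) = 0 (equality of mixed partials for smooth f).
Similarly for dx ∧ dz and dy ∧ dz — all coefficients vanish. So d(df) = 0.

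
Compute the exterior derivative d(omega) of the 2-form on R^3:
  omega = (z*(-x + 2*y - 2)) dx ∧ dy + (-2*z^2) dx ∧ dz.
d(omega) = (-x + 2*y - 2) dx ∧ dy ∧ dz

For a 2-form omega = sum_{i<j} g_{ij} dx_i ∧ dx_j, the exterior derivative is
  d(omega) = sum_{i<j} d(g_{ij}) ∧ dx_i ∧ dx_j = sum_{i<j, k} (∂g_{ij}/∂x_k) dx_k ∧ dx_i ∧ dx_j.
Expand each term, using dx_k ∧ dx_i ∧ dx_j = sgn(permutation) dx_{(a)} ∧ dx_{(b)} ∧ dx_{(c)} with (a < b < c) sorted:
  d(z*(-x + 2*y - 2)) includes (∂/∂z)(z*(-x + 2*y - 2)) dz = (-x + 2*y - 2) dz, which multiplied by dx ∧ dy gives (-x + 2*y - 2) dx ∧ dy ∧ dz
Collecting like 3-forms: d(omega) = (-x + 2*y - 2) dx ∧ dy ∧ dz.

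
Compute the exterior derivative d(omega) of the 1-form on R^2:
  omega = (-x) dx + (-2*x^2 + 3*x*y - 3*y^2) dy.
d(omega) = (-4*x + 3*y) dx ∧ dy

For a 1-form omega = sum_i f_i dx_i, the exterior derivative is
  d(omega) = sum_{i < j} (∂f_j/∂x_i - ∂f_i/∂x_j) dx_i ∧ dx_j.
  coefficient of dx ∧ dy: ∂f_2/∂x - ∂f_1/∂y = ∂(-2*x^2 + 3*x*y - 3*y^2)/∂x - ∂(-x)/∂y = -4*x + 3*y
Assembling: d(omega) = (-4*x + 3*y) dx ∧ dy.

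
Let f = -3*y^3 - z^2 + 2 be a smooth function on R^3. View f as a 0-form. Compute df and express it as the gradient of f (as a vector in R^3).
df = (0) dx + (-9*y^2) dy + (-2*z) dz; grad f = (0, -9*y^2, -2*z)

For a 0-form f, d f = (∂f/∂x) dx + (∂f/∂y) dy + (∂f/∂z) dz. The components of the vector representation are exactly the entries of grad f in Cartesian coordinates:
  ∂f/∂x = 0
  ∂f/∂y = -9*y^2
  ∂f/∂z = -2*z.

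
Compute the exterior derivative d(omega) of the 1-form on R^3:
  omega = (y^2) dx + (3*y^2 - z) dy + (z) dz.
d(omega) = (-2*y) dx ∧ dy + (1) dy ∧ dz

For a 1-form omega = sum_i f_i dx_i, the exterior derivative is
  d(omega) = sum_{i < j} (∂f_j/∂x_i - ∂f_i/∂x_j) dx_i ∧ dx_j.
  coefficient of dx ∧ dy: ∂f_2/∂x - ∂f_1/∂y = ∂(3*y^2 - z)/∂x - ∂(y^2)/∂y = -2*y
  coefficient of dy ∧ dz: ∂f_3/∂y - ∂f_2/∂z = ∂(z)/∂y - ∂(3*y^2 - z)/∂z = 1
Assembling: d(omega) = (-2*y) dx ∧ dy + (1) dy ∧ dz.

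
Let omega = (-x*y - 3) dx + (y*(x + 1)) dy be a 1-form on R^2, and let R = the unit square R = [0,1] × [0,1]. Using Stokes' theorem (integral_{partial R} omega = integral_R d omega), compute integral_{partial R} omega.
integral_(partial R) omega = 1

Stokes: integral_partial_R omega = integral_R d omega with d omega = (∂Q/∂x - ∂P/∂y) dx ∧ dy.
  ∂Q/∂x = y
  ∂P/∂y = -x
  integrand = ∂Q/∂x - ∂P/∂y = x + y.
Integrating over R: integral_0^1 integral_0^1 (x + y) dx dy = 1.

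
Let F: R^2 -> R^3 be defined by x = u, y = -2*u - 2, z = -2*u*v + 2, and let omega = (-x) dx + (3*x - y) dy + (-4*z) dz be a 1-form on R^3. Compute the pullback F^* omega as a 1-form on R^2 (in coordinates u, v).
F^* omega = (-16*u*v^2 - 11*u + 16*v - 4) du + (16*u*(-u*v + 1)) dv

Using F^*(f dg) = (f ∘ F) d(g ∘ F), substitute each coordinate x_i by F_i(u, v) in f_i, and replace dx_i by d F_i = (∂F_i/∂u) du + (∂F_i/∂v) dv.
  For the x component: f_1(F) = -u; d F_1 = (1) du + (0) dv
  For the y component: f_2(F) = 5*u + 2; d F_2 = (-2) du + (0) dv
  For the z component: f_3(F) = 8*u*v - 8; d F_3 = (-2*v) du + (-2*u) dv
Combining and collecting du, dv coefficients:
  coeff of du: -16*u*v^2 - 11*u + 16*v - 4
  coeff of dv: 16*u*(-u*v + 1)
F^* omega = (-16*u*v^2 - 11*u + 16*v - 4) du + (16*u*(-u*v + 1)) dv.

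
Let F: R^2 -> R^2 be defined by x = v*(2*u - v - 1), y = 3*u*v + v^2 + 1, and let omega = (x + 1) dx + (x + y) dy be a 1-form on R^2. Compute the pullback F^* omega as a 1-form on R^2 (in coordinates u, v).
F^* omega = (v*(19*u*v - 2*v^2 - 5*v + 5)) du + (19*u^2*v + 4*u*v^2 - 7*u*v + 5*u + 2*v^3 + v^2 + v - 1) dv

Using F^*(f dg) = (f ∘ F) d(g ∘ F), substitute each coordinate x_i by F_i(u, v) in f_i, and replace dx_i by d F_i = (∂F_i/∂u) du + (∂F_i/∂v) dv.
  For the x component: f_1(F) = 2*u*v - v^2 - v + 1; d F_1 = (2*v) du + (2*u - 2*v - 1) dv
  For the y component: f_2(F) = 5*u*v - v + 1; d F_2 = (3*v) du + (3*u + 2*v) dv
Combining and collecting du, dv coefficients:
  coeff of du: v*(19*u*v - 2*v^2 - 5*v + 5)
  coeff of dv: 19*u^2*v + 4*u*v^2 - 7*u*v + 5*u + 2*v^3 + v^2 + v - 1
F^* omega = (v*(19*u*v - 2*v^2 - 5*v + 5)) du + (19*u^2*v + 4*u*v^2 - 7*u*v + 5*u + 2*v^3 + v^2 + v - 1) dv.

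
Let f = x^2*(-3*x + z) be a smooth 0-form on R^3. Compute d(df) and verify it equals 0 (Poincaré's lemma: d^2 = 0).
d(df) = 0

Step 1: df = sum_i (∂f/∂x_i) dx_i = (x*(-9*x + 2*z)) dx + (0) dy + (x^2) dz.
Step 2: Apply d again. Using the 1-form formula, the coefficient of dx ∧ dy in d(df) is ∂^2 f/∂x ∂y - ∂^2 f/∂y ∂x = (0) - (0) = 0 (equality of mixed partials for smooth f).
Similarly for dx ∧ dz and dy ∧ dz — all coefficients vanish. So d(df) = 0.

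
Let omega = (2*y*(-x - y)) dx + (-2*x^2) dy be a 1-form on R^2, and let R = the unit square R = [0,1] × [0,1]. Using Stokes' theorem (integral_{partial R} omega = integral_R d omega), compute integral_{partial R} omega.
integral_(partial R) omega = 1

Stokes: integral_partial_R omega = integral_R d omega with d omega = (∂Q/∂x - ∂P/∂y) dx ∧ dy.
  ∂Q/∂x = -4*x
  ∂P/∂y = -2*x - 4*y
  integrand = ∂Q/∂x - ∂P/∂y = -2*x + 4*y.
Integrating over R: integral_0^1 integral_0^1 (-2*x + 4*y) dx dy = 1.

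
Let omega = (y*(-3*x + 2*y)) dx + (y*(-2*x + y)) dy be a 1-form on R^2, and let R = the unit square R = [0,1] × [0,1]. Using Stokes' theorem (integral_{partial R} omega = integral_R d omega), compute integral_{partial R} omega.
integral_(partial R) omega = -3/2

Stokes: integral_partial_R omega = integral_R d omega with d omega = (∂Q/∂x - ∂P/∂y) dx ∧ dy.
  ∂Q/∂x = -2*y
  ∂P/∂y = -3*x + 4*y
  integrand = ∂Q/∂x - ∂P/∂y = 3*x - 6*y.
Integrating over R: integral_0^1 integral_0^1 (3*x - 6*y) dx dy = -3/2.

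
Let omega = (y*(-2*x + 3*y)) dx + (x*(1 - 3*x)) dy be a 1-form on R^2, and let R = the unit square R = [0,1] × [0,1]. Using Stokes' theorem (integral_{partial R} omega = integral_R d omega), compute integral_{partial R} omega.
integral_(partial R) omega = -4

Stokes: integral_partial_R omega = integral_R d omega with d omega = (∂Q/∂x - ∂P/∂y) dx ∧ dy.
  ∂Q/∂x = 1 - 6*x
  ∂P/∂y = -2*x + 6*y
  integrand = ∂Q/∂x - ∂P/∂y = -4*x - 6*y + 1.
Integrating over R: integral_0^1 integral_0^1 (-4*x - 6*y + 1) dx dy = -4.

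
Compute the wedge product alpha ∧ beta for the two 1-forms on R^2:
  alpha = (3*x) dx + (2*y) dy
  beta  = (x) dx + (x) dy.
alpha ∧ beta = (x*(3*x - 2*y)) dx ∧ dy

Distribute the wedge, using dx_i ∧ dx_j = -dx_j ∧ dx_i and dx_i ∧ dx_i = 0. For each pair (i, j) with i < j, the coefficient of dx_i ∧ dx_j in alpha ∧ beta is (alpha_i * beta_j - alpha_j * beta_i). Collecting: alpha ∧ beta = (x*(3*x - 2*y)) dx ∧ dy.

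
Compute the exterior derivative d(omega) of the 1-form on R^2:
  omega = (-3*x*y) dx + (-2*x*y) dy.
d(omega) = (3*x - 2*y) dx ∧ dy

For a 1-form omega = sum_i f_i dx_i, the exterior derivative is
  d(omega) = sum_{i < j} (∂f_j/∂x_i - ∂f_i/∂x_j) dx_i ∧ dx_j.
  coefficient of dx ∧ dy: ∂f_2/∂x - ∂f_1/∂y = ∂(-2*x*y)/∂x - ∂(-3*x*y)/∂y = 3*x - 2*y
Assembling: d(omega) = (3*x - 2*y) dx ∧ dy.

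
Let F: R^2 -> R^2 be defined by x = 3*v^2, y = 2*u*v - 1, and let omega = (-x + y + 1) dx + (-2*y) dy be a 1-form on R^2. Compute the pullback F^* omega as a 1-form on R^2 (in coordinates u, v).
F^* omega = (4*v*(-2*u*v + 1)) du + (-8*u^2*v + 12*u*v^2 + 4*u - 18*v^3) dv

Using F^*(f dg) = (f ∘ F) d(g ∘ F), substitute each coordinate x_i by F_i(u, v) in f_i, and replace dx_i by d F_i = (∂F_i/∂u) du + (∂F_i/∂v) dv.
  For the x component: f_1(F) = v*(2*u - 3*v); d F_1 = (0) du + (6*v) dv
  For the y component: f_2(F) = -4*u*v + 2; d F_2 = (2*v) du + (2*u) dv
Combining and collecting du, dv coefficients:
  coeff of du: 4*v*(-2*u*v + 1)
  coeff of dv: -8*u^2*v + 12*u*v^2 + 4*u - 18*v^3
F^* omega = (4*v*(-2*u*v + 1)) du + (-8*u^2*v + 12*u*v^2 + 4*u - 18*v^3) dv.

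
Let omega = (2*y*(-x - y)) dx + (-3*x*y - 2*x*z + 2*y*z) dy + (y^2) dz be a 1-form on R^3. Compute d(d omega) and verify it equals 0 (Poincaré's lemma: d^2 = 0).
d(d omega) = 0

Step 1: d omega = sum_{i<j} (∂f_j/∂x_i - ∂f_i/∂x_j) dx_i ∧ dx_j:
  coeff of dx ∧ dy: 2*x + y - 2*z
  coeff of dx ∧ dz: 0
  coeff of dy ∧ dz: 2*x
Step 2: Apply d again to each 2-form coefficient. The only possible 3-form in R^3 is dx ∧ dy ∧ dz, with coefficient
  ∂(coeff of dy∧dz)/∂x - ∂(coeff of dx∧dz)/∂y + ∂(coeff of dx∧dy)/∂z
  = ∂/∂x (2*x) - ∂/∂y (0) + ∂/∂z (2*x + y - 2*z).
Each of these terms simplifies to sums of mixed partials that cancel in pairs. The result is 0 (by equality of mixed partials for smooth functions — Schwarz / Clairaut).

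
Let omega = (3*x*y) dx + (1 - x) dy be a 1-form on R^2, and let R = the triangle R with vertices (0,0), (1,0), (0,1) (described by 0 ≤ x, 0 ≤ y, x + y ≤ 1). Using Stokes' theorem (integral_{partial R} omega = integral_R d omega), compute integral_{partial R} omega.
integral_(partial R) omega = -1

Stokes: integral_partial_R omega = integral_R d omega with d omega = (∂Q/∂x - ∂P/∂y) dx ∧ dy.
  ∂Q/∂x = -1
  ∂P/∂y = 3*x
  integrand = ∂Q/∂x - ∂P/∂y = -3*x - 1.
Integrating over R: integral_0^1 integral_0^{1-x} (-3*x - 1) dy dx = -1.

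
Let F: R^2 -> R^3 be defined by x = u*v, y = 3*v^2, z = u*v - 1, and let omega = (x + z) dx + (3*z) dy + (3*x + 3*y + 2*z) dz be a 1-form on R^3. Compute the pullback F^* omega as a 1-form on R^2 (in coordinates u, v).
F^* omega = (v*(7*u*v + 9*v^2 - 3)) du + (7*u^2*v + 27*u*v^2 - 3*u - 18*v) dv

Using F^*(f dg) = (f ∘ F) d(g ∘ F), substitute each coordinate x_i by F_i(u, v) in f_i, and replace dx_i by d F_i = (∂F_i/∂u) du + (∂F_i/∂v) dv.
  For the x component: f_1(F) = 2*u*v - 1; d F_1 = (v) du + (u) dv
  For the y component: f_2(F) = 3*u*v - 3; d F_2 = (0) du + (6*v) dv
  For the z component: f_3(F) = 5*u*v + 9*v^2 - 2; d F_3 = (v) du + (u) dv
Combining and collecting du, dv coefficients:
  coeff of du: v*(7*u*v + 9*v^2 - 3)
  coeff of dv: 7*u^2*v + 27*u*v^2 - 3*u - 18*v
F^* omega = (v*(7*u*v + 9*v^2 - 3)) du + (7*u^2*v + 27*u*v^2 - 3*u - 18*v) dv.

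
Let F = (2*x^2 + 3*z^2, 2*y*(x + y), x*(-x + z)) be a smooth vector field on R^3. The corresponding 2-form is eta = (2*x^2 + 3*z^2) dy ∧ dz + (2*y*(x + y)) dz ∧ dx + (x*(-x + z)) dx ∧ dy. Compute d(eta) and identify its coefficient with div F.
d(eta) = (7*x + 4*y) dx ∧ dy ∧ dz; div F = 7*x + 4*y

For a 2-form in R^3 of the form above, applying d gives a 3-form with coefficient ∂P/∂x + ∂Q/∂y + ∂R/∂z:
  ∂P/∂x = 4*x
  ∂Q/∂y = 2*x + 4*y
  ∂R/∂z = x
Sum = 7*x + 4*y, which is exactly div F.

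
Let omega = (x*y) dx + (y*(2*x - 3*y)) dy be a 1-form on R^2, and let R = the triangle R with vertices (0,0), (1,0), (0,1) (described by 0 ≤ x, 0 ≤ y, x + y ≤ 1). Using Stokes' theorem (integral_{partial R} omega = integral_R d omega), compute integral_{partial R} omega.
integral_(partial R) omega = 1/6

Stokes: integral_partial_R omega = integral_R d omega with d omega = (∂Q/∂x - ∂P/∂y) dx ∧ dy.
  ∂Q/∂x = 2*y
  ∂P/∂y = x
  integrand = ∂Q/∂x - ∂P/∂y = -x + 2*y.
Integrating over R: integral_0^1 integral_0^{1-x} (-x + 2*y) dy dx = 1/6.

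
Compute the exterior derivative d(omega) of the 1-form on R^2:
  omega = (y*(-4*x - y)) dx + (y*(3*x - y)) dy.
d(omega) = (4*x + 5*y) dx ∧ dy

For a 1-form omega = sum_i f_i dx_i, the exterior derivative is
  d(omega) = sum_{i < j} (∂f_j/∂x_i - ∂f_i/∂x_j) dx_i ∧ dx_j.
  coefficient of dx ∧ dy: ∂f_2/∂x - ∂f_1/∂y = ∂(y*(3*x - y))/∂x - ∂(y*(-4*x - y))/∂y = 4*x + 5*y
Assembling: d(omega) = (4*x + 5*y) dx ∧ dy.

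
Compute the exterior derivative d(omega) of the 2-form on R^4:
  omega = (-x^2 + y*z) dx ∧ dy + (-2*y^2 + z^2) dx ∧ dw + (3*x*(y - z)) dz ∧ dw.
d(omega) = (y) dx ∧ dy ∧ dz + (4*y) dx ∧ dy ∧ dw + (3*y - 5*z) dx ∧ dz ∧ dw + (3*x) dy ∧ dz ∧ dw

For a 2-form omega = sum_{i<j} g_{ij} dx_i ∧ dx_j, the exterior derivative is
  d(omega) = sum_{i<j} d(g_{ij}) ∧ dx_i ∧ dx_j = sum_{i<j, k} (∂g_{ij}/∂x_k) dx_k ∧ dx_i ∧ dx_j.
Expand each term, using dx_k ∧ dx_i ∧ dx_j = sgn(permutation) dx_{(a)} ∧ dx_{(b)} ∧ dx_{(c)} with (a < b < c) sorted:
  d(-x^2 + y*z) includes (∂/∂z)(-x^2 + y*z) dz = (y) dz, which multiplied by dx ∧ dy gives (y) dx ∧ dy ∧ dz
  d(-2*y^2 + z^2) includes (∂/∂y)(-2*y^2 + z^2) dy = (-4*y) dy, which multiplied by dx ∧ dw gives (4*y) dx ∧ dy ∧ dw
  d(-2*y^2 + z^2) includes (∂/∂z)(-2*y^2 + z^2) dz = (2*z) dz, which multiplied by dx ∧ dw gives (-2*z) dx ∧ dz ∧ dw
  d(3*x*(y - z)) includes (∂/∂x)(3*x*(y - z)) dx = (3*y - 3*z) dx, which multiplied by dz ∧ dw gives (3*y - 3*z) dx ∧ dz ∧ dw
  d(3*x*(y - z)) includes (∂/∂y)(3*x*(y - z)) dy = (3*x) dy, which multiplied by dz ∧ dw gives (3*x) dy ∧ dz ∧ dw
Collecting like 3-forms: d(omega) = (y) dx ∧ dy ∧ dz + (4*y) dx ∧ dy ∧ dw + (3*y - 5*z) dx ∧ dz ∧ dw + (3*x) dy ∧ dz ∧ dw.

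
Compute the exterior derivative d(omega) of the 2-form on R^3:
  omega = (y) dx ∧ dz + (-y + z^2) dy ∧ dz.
d(omega) = (-1) dx ∧ dy ∧ dz

For a 2-form omega = sum_{i<j} g_{ij} dx_i ∧ dx_j, the exterior derivative is
  d(omega) = sum_{i<j} d(g_{ij}) ∧ dx_i ∧ dx_j = sum_{i<j, k} (∂g_{ij}/∂x_k) dx_k ∧ dx_i ∧ dx_j.
Expand each term, using dx_k ∧ dx_i ∧ dx_j = sgn(permutation) dx_{(a)} ∧ dx_{(b)} ∧ dx_{(c)} with (a < b < c) sorted:
  d(y) includes (∂/∂y)(y) dy = (1) dy, which multiplied by dx ∧ dz gives (-1) dx ∧ dy ∧ dz
Collecting like 3-forms: d(omega) = (-1) dx ∧ dy ∧ dz.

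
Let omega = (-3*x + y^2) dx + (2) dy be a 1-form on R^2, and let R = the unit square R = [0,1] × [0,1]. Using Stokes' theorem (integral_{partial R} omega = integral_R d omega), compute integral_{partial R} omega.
integral_(partial R) omega = -1

Stokes: integral_partial_R omega = integral_R d omega with d omega = (∂Q/∂x - ∂P/∂y) dx ∧ dy.
  ∂Q/∂x = 0
  ∂P/∂y = 2*y
  integrand = ∂Q/∂x - ∂P/∂y = -2*y.
Integrating over R: integral_0^1 integral_0^1 (-2*y) dx dy = -1.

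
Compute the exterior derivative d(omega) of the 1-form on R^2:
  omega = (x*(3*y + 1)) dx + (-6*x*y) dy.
d(omega) = (-3*x - 6*y) dx ∧ dy

For a 1-form omega = sum_i f_i dx_i, the exterior derivative is
  d(omega) = sum_{i < j} (∂f_j/∂x_i - ∂f_i/∂x_j) dx_i ∧ dx_j.
  coefficient of dx ∧ dy: ∂f_2/∂x - ∂f_1/∂y = ∂(-6*x*y)/∂x - ∂(x*(3*y + 1))/∂y = -3*x - 6*y
Assembling: d(omega) = (-3*x - 6*y) dx ∧ dy.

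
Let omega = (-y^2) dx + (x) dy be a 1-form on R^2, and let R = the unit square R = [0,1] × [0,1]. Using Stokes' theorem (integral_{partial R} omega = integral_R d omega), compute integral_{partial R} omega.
integral_(partial R) omega = 2

Stokes: integral_partial_R omega = integral_R d omega with d omega = (∂Q/∂x - ∂P/∂y) dx ∧ dy.
  ∂Q/∂x = 1
  ∂P/∂y = -2*y
  integrand = ∂Q/∂x - ∂P/∂y = 2*y + 1.
Integrating over R: integral_0^1 integral_0^1 (2*y + 1) dx dy = 2.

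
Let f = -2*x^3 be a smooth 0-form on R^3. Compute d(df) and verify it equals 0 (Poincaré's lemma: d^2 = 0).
d(df) = 0

Step 1: df = sum_i (∂f/∂x_i) dx_i = (-6*x^2) dx + (0) dy + (0) dz.
Step 2: Apply d again. Using the 1-form formula, the coefficient of dx ∧ dy in d(df) is ∂^2 f/∂x ∂y - ∂^2 f/∂y ∂x = (0) - (0) = 0 (equality of mixed partials for smooth f).
Similarly for dx ∧ dz and dy ∧ dz — all coefficients vanish. So d(df) = 0.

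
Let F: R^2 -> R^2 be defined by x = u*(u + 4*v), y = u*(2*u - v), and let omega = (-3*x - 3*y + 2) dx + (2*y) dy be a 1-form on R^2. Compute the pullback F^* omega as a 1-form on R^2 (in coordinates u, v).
F^* omega = (-2*u^3 - 66*u^2*v - 34*u*v^2 + 4*u + 8*v) du + (2*u*(-20*u^2 - 17*u*v + 4)) dv

Using F^*(f dg) = (f ∘ F) d(g ∘ F), substitute each coordinate x_i by F_i(u, v) in f_i, and replace dx_i by d F_i = (∂F_i/∂u) du + (∂F_i/∂v) dv.
  For the x component: f_1(F) = -9*u^2 - 9*u*v + 2; d F_1 = (2*u + 4*v) du + (4*u) dv
  For the y component: f_2(F) = 2*u*(2*u - v); d F_2 = (4*u - v) du + (-u) dv
Combining and collecting du, dv coefficients:
  coeff of du: -2*u^3 - 66*u^2*v - 34*u*v^2 + 4*u + 8*v
  coeff of dv: 2*u*(-20*u^2 - 17*u*v + 4)
F^* omega = (-2*u^3 - 66*u^2*v - 34*u*v^2 + 4*u + 8*v) du + (2*u*(-20*u^2 - 17*u*v + 4)) dv.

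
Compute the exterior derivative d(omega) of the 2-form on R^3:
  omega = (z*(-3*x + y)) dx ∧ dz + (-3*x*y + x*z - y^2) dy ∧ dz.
d(omega) = (-3*y) dx ∧ dy ∧ dz

For a 2-form omega = sum_{i<j} g_{ij} dx_i ∧ dx_j, the exterior derivative is
  d(omega) = sum_{i<j} d(g_{ij}) ∧ dx_i ∧ dx_j = sum_{i<j, k} (∂g_{ij}/∂x_k) dx_k ∧ dx_i ∧ dx_j.
Expand each term, using dx_k ∧ dx_i ∧ dx_j = sgn(permutation) dx_{(a)} ∧ dx_{(b)} ∧ dx_{(c)} with (a < b < c) sorted:
  d(z*(-3*x + y)) includes (∂/∂y)(z*(-3*x + y)) dy = (z) dy, which multiplied by dx ∧ dz gives (-z) dx ∧ dy ∧ dz
  d(-3*x*y + x*z - y^2) includes (∂/∂x)(-3*x*y + x*z - y^2) dx = (-3*y + z) dx, which multiplied by dy ∧ dz gives (-3*y + z) dx ∧ dy ∧ dz
Collecting like 3-forms: d(omega) = (-3*y) dx ∧ dy ∧ dz.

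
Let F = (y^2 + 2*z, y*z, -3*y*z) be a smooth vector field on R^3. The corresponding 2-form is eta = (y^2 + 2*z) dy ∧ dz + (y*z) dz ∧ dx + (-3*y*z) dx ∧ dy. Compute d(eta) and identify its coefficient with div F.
d(eta) = (-3*y + z) dx ∧ dy ∧ dz; div F = -3*y + z

For a 2-form in R^3 of the form above, applying d gives a 3-form with coefficient ∂P/∂x + ∂Q/∂y + ∂R/∂z:
  ∂P/∂x = 0
  ∂Q/∂y = z
  ∂R/∂z = -3*y
Sum = -3*y + z, which is exactly div F.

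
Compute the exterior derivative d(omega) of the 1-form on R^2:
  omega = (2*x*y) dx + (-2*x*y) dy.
d(omega) = (-2*x - 2*y) dx ∧ dy

For a 1-form omega = sum_i f_i dx_i, the exterior derivative is
  d(omega) = sum_{i < j} (∂f_j/∂x_i - ∂f_i/∂x_j) dx_i ∧ dx_j.
  coefficient of dx ∧ dy: ∂f_2/∂x - ∂f_1/∂y = ∂(-2*x*y)/∂x - ∂(2*x*y)/∂y = -2*x - 2*y
Assembling: d(omega) = (-2*x - 2*y) dx ∧ dy.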